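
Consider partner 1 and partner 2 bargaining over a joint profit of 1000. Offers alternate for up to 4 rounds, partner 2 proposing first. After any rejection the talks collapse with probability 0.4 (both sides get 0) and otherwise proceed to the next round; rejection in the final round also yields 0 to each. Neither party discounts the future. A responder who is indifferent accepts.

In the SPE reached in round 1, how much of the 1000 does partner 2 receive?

Round 4 (partner 1 proposes): partner 2 will accept anything ≥ 0, so partner 1 offers 0 and keeps 1000.
Round 3 (partner 2 proposes): rejecting gives partner 1 an expected 0.6 × 1000 = 600, so partner 2 offers 600, keeping 400.
Round 2 (partner 1 proposes): rejecting gives partner 2 an expected 0.6 × 400 = 240, so partner 1 offers 240, keeping 760.
Round 1 (partner 2 proposes): rejecting gives partner 1 an expected 0.6 × 760 = 456. Partner 2 offers 456 and keeps 1000 − 456 = 544.

544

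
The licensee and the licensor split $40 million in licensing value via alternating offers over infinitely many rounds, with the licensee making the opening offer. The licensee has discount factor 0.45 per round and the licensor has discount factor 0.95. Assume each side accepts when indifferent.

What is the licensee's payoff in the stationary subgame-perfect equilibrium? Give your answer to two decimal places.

3.49

In a stationary SPE each proposer offers the other exactly their discounted continuation value.
If the licensee keeps x when proposing and the licensor keeps y when proposing, then x = 40 − 0.95y and y = 40 − 0.45x.
Solving: x = 40(1 − 0.95) / (1 − 0.45·0.95) = 2 / 0.5725 ≈ 3.4934.
The licensor gets 40 − 3.4934 ≈ 36.5066.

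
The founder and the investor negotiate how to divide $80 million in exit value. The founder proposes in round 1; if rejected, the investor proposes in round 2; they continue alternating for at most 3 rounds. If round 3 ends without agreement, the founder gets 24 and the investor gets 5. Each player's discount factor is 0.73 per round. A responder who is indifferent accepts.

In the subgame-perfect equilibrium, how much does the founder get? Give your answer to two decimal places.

61.57

Round 3 (the founder proposes): the investor gets 5 if talks fail, so the founder offers 5 and keeps 75.
Round 2 (the investor proposes): the founder can get 75 next round, worth 0.73 × 75 = 54.75 now; the investor offers that and keeps 25.25.
Round 1 (the founder proposes): the investor can get 25.25 next round, worth 0.73 × 25.25 = 18.4325 now; the founder offers that and keeps 61.5675.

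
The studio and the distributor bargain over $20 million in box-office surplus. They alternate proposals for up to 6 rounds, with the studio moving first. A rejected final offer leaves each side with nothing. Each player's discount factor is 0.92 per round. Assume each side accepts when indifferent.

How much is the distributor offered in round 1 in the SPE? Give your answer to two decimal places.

15.90

Round 6 (the distributor proposes): the studio will accept anything ≥ 0, so the distributor offers 0 and keeps 20.
Round 5 (the studio proposes): the distributor can get 20 next round, worth 0.92 × 20 = 18.4 now. The studio offers 18.4 and keeps 20 − 18.4 = 1.6.
Round 4 (the distributor proposes): the studio can get 1.6 next round, worth 0.92 × 1.6 = 1.472 now. The distributor offers 1.472 and keeps 20 − 1.472 = 18.528.
Round 3 (the studio proposes): the distributor can get 18.528 next round, worth 0.92 × 18.528 = 17.04576 now, so the studio offers 17.04576, keeping 2.95424.
Round 2 (the distributor proposes): the studio can get 2.95424 next round, worth 0.92 × 2.95424 = 2.7179008 now, so the distributor offers 2.7179008, keeping 17.2820992.
Round 1 (the studio proposes): the distributor can get 17.2820992 next round, worth 0.92 × 17.2820992 = 15.899531264 now, so the studio offers 15.899531264, keeping 4.100468736.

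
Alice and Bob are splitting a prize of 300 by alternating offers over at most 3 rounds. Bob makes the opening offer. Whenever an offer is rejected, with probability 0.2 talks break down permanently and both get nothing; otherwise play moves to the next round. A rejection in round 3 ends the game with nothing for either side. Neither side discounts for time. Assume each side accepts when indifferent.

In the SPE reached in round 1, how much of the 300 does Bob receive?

Round 3 (Bob proposes): rejection yields 0 for Alice; Bob offers 0 and keeps 300.
Round 2 (Alice proposes): rejecting gives Bob an expected 0.8 × 300 = 240, so Alice offers 240, keeping 60.
Round 1 (Bob proposes): rejecting gives Alice an expected 0.8 × 60 = 48, so Bob offers 48, keeping 252.

252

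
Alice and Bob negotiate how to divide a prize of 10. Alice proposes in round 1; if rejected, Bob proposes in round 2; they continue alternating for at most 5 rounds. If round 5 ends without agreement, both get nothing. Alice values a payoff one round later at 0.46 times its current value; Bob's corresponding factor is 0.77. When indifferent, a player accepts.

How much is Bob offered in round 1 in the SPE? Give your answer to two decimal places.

5.63

Round 5 (Alice proposes): rejection yields 0 for Bob; Alice offers 0 and keeps 10.
Round 4 (Bob proposes): Alice can get 10 next round, worth 0.46 × 10 = 4.6 now. Bob offers 4.6 and keeps 10 − 4.6 = 5.4.
Round 3 (Alice proposes): Bob can get 5.4 next round, worth 0.77 × 5.4 = 4.158 now; Alice offers that and keeps 5.842.
Round 2 (Bob proposes): Alice can get 5.842 next round, worth 0.46 × 5.842 = 2.68732 now, so Bob offers 2.68732, keeping 7.31268.
Round 1 (Alice proposes): Bob can get 7.31268 next round, worth 0.77 × 7.31268 = 5.6307636 now. Alice offers 5.6307636 and keeps 10 − 5.6307636 = 4.3692364.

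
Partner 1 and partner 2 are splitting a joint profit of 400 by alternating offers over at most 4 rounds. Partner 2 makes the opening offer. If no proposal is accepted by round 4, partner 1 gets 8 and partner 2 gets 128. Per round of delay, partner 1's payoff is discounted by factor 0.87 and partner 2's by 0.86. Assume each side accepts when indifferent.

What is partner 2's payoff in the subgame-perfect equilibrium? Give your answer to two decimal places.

Round 4 (partner 1 proposes): partner 2 gets 128 if talks fail, so partner 1 offers 128 and keeps 272.
Round 3 (partner 2 proposes): partner 1 can get 272 next round, worth 0.87 × 272 = 236.64 now; partner 2 offers that and keeps 163.36.
Round 2 (partner 1 proposes): partner 2 can get 163.36 next round, worth 0.86 × 163.36 = 140.4896 now, so partner 1 offers 140.4896, keeping 259.5104.
Round 1 (partner 2 proposes): partner 1 can get 259.5104 next round, worth 0.87 × 259.5104 = 225.774048 now, so partner 2 offers 225.774048, keeping 174.225952.

174.23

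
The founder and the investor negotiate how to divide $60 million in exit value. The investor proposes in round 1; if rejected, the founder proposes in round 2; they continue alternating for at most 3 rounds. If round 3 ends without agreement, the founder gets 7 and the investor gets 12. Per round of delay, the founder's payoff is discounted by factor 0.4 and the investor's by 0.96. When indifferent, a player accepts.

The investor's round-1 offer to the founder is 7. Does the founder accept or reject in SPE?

Work out the founder's continuation value if the offer is rejected.
Round 3 (the investor proposes): the founder gets 7 if talks fail, so the investor offers 7 and keeps 53.
Round 2 (the founder proposes): the investor can get 53 next round, worth 0.96 × 53 = 50.88 now. The founder offers 50.88 and keeps 60 − 50.88 = 9.12.
So by rejecting in round 1, the founder gets 9.12 next round, worth 0.4 × 9.12 = 3.648 now.
Offer 7 ≥ 3.648, so the founder accepts.

Accept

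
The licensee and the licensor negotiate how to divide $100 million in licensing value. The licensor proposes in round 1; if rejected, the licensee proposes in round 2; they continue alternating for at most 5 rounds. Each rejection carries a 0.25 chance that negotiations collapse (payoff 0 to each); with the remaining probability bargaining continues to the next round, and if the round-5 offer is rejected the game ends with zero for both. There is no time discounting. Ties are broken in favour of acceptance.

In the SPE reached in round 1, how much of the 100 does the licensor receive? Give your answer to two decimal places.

Round 5 (the licensor proposes): the licensee will accept anything ≥ 0, so the licensor offers 0 and keeps 100.
Round 4 (the licensee proposes): rejecting gives the licensor an expected 0.75 × 100 = 75, so the licensee offers 75, keeping 25.
Round 3 (the licensor proposes): rejecting gives the licensee an expected 0.75 × 25 = 18.75, so the licensor offers 18.75, keeping 81.25.
Round 2 (the licensee proposes): rejecting gives the licensor an expected 0.75 × 81.25 = 60.9375; the licensee offers that and keeps 39.0625.
Round 1 (the licensor proposes): rejecting gives the licensee an expected 0.75 × 39.0625 = 29.296875; the licensor offers that and keeps 70.703125.

70.70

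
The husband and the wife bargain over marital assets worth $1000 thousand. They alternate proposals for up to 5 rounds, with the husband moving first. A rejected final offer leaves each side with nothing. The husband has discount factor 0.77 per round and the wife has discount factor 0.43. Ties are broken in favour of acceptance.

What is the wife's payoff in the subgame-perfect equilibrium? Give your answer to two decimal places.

Round 5 (the husband proposes): rejection yields 0 for the wife; the husband offers 0 and keeps 1000.
Round 4 (the wife proposes): the husband can get 1000 next round, worth 0.77 × 1000 = 770 now. The wife offers 770 and keeps 1000 − 770 = 230.
Round 3 (the husband proposes): the wife can get 230 next round, worth 0.43 × 230 = 98.9 now; the husband offers that and keeps 901.1.
Round 2 (the wife proposes): the husband can get 901.1 next round, worth 0.77 × 901.1 = 693.847 now, so the wife offers 693.847, keeping 306.153.
Round 1 (the husband proposes): the wife can get 306.153 next round, worth 0.43 × 306.153 = 131.64579 now. The husband offers 131.64579 and keeps 1000 − 131.64579 = 868.35421.

131.65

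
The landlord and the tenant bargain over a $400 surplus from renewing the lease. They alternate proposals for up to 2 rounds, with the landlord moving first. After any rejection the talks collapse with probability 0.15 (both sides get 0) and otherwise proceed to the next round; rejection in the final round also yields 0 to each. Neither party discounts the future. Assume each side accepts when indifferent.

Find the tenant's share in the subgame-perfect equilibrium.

Round 2 (the tenant proposes): the landlord will accept anything ≥ 0, so the tenant offers 0 and keeps 400.
Round 1 (the landlord proposes): rejecting gives the tenant an expected 0.85 × 400 = 340. The landlord offers 340 and keeps 400 − 340 = 60.

340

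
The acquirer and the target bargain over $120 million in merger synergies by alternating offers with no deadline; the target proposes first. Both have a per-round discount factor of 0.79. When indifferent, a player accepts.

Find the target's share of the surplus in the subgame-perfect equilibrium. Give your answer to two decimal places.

In a stationary SPE each proposer offers the other exactly their discounted continuation value.
If the target keeps x when proposing and the acquirer keeps y when proposing, then x = 120 − 0.79y and y = 120 − 0.79x.
Solving: x = 120(1 − 0.79) / (1 − 0.79·0.79) = 25.2 / 0.3759 ≈ 67.0391.
The acquirer gets 120 − 67.0391 ≈ 52.9609.

67.04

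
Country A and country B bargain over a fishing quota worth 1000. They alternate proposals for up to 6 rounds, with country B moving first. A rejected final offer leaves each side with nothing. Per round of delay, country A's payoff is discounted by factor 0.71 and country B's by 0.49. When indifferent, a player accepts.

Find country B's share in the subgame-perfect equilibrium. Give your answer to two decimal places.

Round 6 (country A proposes): country B will accept anything ≥ 0, so country A offers 0 and keeps 1000.
Round 5 (country B proposes): country A can get 1000 next round, worth 0.71 × 1000 = 710 now; country B offers that and keeps 290.
Round 4 (country A proposes): country B can get 290 next round, worth 0.49 × 290 = 142.1 now. Country A offers 142.1 and keeps 1000 − 142.1 = 857.9.
Round 3 (country B proposes): country A can get 857.9 next round, worth 0.71 × 857.9 = 609.109 now. Country B offers 609.109 and keeps 1000 − 609.109 = 390.891.
Round 2 (country A proposes): country B can get 390.891 next round, worth 0.49 × 390.891 = 191.53659 now; country A offers that and keeps 808.46341.
Round 1 (country B proposes): country A can get 808.46341 next round, worth 0.71 × 808.46341 = 574.0090211 now, so country B offers 574.0090211, keeping 425.9909789.

425.99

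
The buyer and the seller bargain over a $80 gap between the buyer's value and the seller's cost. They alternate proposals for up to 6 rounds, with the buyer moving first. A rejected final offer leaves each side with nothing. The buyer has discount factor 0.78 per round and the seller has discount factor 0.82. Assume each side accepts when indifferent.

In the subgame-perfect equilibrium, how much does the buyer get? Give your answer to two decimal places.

Work backward from the last round.
Round 6 (the seller proposes): rejection yields 0 for the buyer; the seller offers 0 and keeps 80.
Round 5 (the buyer proposes): the seller can get 80 next round, worth 0.82 × 80 = 65.6 now; the buyer offers that and keeps 14.4.
Round 4 (the seller proposes): the buyer can get 14.4 next round, worth 0.78 × 14.4 = 11.232 now, so the seller offers 11.232, keeping 68.768.
Round 3 (the buyer proposes): the seller can get 68.768 next round, worth 0.82 × 68.768 = 56.38976 now, so the buyer offers 56.38976, keeping 23.61024.
Round 2 (the seller proposes): the buyer can get 23.61024 next round, worth 0.78 × 23.61024 = 18.4159872 now, so the seller offers 18.4159872, keeping 61.5840128.
Round 1 (the buyer proposes): the seller can get 61.5840128 next round, worth 0.82 × 61.5840128 = 50.498890496 now, so the buyer offers 50.498890496, keeping 29.501109504.

29.50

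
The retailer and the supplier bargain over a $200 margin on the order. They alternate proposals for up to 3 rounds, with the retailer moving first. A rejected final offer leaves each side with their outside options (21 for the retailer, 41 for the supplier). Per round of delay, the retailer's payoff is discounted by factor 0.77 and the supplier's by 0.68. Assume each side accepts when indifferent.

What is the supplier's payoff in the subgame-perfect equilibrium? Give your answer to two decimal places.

Round 3 (the retailer proposes): the supplier gets 41 if talks fail, so the retailer offers 41 and keeps 159.
Round 2 (the supplier proposes): the retailer can get 159 next round, worth 0.77 × 159 = 122.43 now, so the supplier offers 122.43, keeping 77.57.
Round 1 (the retailer proposes): the supplier can get 77.57 next round, worth 0.68 × 77.57 = 52.7476 now; the retailer offers that and keeps 147.2524.

52.75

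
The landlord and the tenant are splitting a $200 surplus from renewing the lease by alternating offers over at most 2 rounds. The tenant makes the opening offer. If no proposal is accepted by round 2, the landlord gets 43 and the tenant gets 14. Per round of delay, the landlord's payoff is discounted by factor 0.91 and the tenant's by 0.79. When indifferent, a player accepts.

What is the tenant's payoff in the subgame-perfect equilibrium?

30.74

Round 2 (the landlord proposes): the tenant gets 14 if talks fail, so the landlord offers 14 and keeps 186.
Round 1 (the tenant proposes): the landlord can get 186 next round, worth 0.91 × 186 = 169.26 now, so the tenant offers 169.26, keeping 30.74.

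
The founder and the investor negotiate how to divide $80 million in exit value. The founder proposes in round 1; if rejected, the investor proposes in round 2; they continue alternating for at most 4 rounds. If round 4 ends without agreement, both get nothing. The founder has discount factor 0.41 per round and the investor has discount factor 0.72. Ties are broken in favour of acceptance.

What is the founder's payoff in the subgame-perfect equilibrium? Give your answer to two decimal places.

Round 4 (the investor proposes): rejection yields 0 for the founder; the investor offers 0 and keeps 80.
Round 3 (the founder proposes): the investor can get 80 next round, worth 0.72 × 80 = 57.6 now. The founder offers 57.6 and keeps 80 − 57.6 = 22.4.
Round 2 (the investor proposes): the founder can get 22.4 next round, worth 0.41 × 22.4 = 9.184 now. The investor offers 9.184 and keeps 80 − 9.184 = 70.816.
Round 1 (the founder proposes): the investor can get 70.816 next round, worth 0.72 × 70.816 = 50.98752 now; the founder offers that and keeps 29.01248.

29.01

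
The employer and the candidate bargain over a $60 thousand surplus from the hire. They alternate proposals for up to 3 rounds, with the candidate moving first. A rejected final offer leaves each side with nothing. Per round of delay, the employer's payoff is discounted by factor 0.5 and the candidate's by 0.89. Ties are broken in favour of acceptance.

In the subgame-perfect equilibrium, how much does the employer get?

Round 3 (the candidate proposes): the employer will accept anything ≥ 0, so the candidate offers 0 and keeps 60.
Round 2 (the employer proposes): the candidate can get 60 next round, worth 0.89 × 60 = 53.4 now, so the employer offers 53.4, keeping 6.6.
Round 1 (the candidate proposes): the employer can get 6.6 next round, worth 0.5 × 6.6 = 3.3 now. The candidate offers 3.3 and keeps 60 − 3.3 = 56.7.

3.3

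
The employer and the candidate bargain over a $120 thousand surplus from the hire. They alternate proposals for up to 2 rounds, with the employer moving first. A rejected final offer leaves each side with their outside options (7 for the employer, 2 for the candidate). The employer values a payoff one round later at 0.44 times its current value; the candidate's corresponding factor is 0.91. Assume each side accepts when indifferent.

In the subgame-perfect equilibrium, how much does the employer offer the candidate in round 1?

102.83

Solve by backward induction from round 2.
Round 2 (the candidate proposes): the employer gets 7 if talks fail, so the candidate offers 7 and keeps 113.
Round 1 (the employer proposes): the candidate can get 113 next round, worth 0.91 × 113 = 102.83 now, so the employer offers 102.83, keeping 17.17.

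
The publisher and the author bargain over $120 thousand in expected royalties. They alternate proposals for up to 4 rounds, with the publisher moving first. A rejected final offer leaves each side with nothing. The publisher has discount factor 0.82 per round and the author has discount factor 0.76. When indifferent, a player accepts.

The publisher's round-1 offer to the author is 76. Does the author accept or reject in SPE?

Accept

Round 4 (the author proposes): the publisher will accept anything ≥ 0, so the author offers 0 and keeps 120.
Round 3 (the publisher proposes): the author can get 120 next round, worth 0.76 × 120 = 91.2 now, so the publisher offers 91.2, keeping 28.8.
Round 2 (the author proposes): the publisher can get 28.8 next round, worth 0.82 × 28.8 = 23.616 now. The author offers 23.616 and keeps 120 − 23.616 = 96.384.
So by rejecting in round 1, the author gets 96.384 next round, worth 0.76 × 96.384 = 73.25184 now.
Offer 76 ≥ 73.25184, so the author accepts.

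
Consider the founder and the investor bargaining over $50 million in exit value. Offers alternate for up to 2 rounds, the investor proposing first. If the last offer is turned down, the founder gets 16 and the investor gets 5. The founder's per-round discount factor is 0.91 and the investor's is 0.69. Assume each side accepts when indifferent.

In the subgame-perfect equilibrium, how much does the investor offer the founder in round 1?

40.95

Round 2 (the founder proposes): the investor gets 5 if talks fail, so the founder offers 5 and keeps 45.
Round 1 (the investor proposes): the founder can get 45 next round, worth 0.91 × 45 = 40.95 now. The investor offers 40.95 and keeps 50 − 40.95 = 9.05.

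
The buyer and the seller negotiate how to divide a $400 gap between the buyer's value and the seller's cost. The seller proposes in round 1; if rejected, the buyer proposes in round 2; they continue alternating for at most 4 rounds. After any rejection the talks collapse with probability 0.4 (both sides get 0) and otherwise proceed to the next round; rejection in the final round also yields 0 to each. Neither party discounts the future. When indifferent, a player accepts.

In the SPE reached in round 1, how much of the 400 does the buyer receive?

By backward induction:
Round 4 (the buyer proposes): rejection yields 0 for the seller; the buyer offers 0 and keeps 400.
Round 3 (the seller proposes): rejecting gives the buyer an expected 0.6 × 400 = 240, so the seller offers 240, keeping 160.
Round 2 (the buyer proposes): rejecting gives the seller an expected 0.6 × 160 = 96; the buyer offers that and keeps 304.
Round 1 (the seller proposes): rejecting gives the buyer an expected 0.6 × 304 = 182.4, so the seller offers 182.4, keeping 217.6.

182.4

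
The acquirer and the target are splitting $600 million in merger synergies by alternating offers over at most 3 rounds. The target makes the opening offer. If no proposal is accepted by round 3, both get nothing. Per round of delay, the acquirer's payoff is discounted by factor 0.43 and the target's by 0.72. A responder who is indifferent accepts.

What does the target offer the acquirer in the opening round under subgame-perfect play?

Round 3 (the target proposes): rejection yields 0 for the acquirer; the target offers 0 and keeps 600.
Round 2 (the acquirer proposes): the target can get 600 next round, worth 0.72 × 600 = 432 now, so the acquirer offers 432, keeping 168.
Round 1 (the target proposes): the acquirer can get 168 next round, worth 0.43 × 168 = 72.24 now; the target offers that and keeps 527.76.

72.24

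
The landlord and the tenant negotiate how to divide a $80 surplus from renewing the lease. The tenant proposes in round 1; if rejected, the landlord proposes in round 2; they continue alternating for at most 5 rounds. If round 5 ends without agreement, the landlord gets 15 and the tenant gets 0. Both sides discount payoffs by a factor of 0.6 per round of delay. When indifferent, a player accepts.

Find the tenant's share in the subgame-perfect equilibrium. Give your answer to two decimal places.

Round 5 (the tenant proposes): the landlord gets 15 if talks fail, so the tenant offers 15 and keeps 65.
Round 4 (the landlord proposes): the tenant can get 65 next round, worth 0.6 × 65 = 39 now. The landlord offers 39 and keeps 80 − 39 = 41.
Round 3 (the tenant proposes): the landlord can get 41 next round, worth 0.6 × 41 = 24.6 now, so the tenant offers 24.6, keeping 55.4.
Round 2 (the landlord proposes): the tenant can get 55.4 next round, worth 0.6 × 55.4 = 33.24 now, so the landlord offers 33.24, keeping 46.76.
Round 1 (the tenant proposes): the landlord can get 46.76 next round, worth 0.6 × 46.76 = 28.056 now, so the tenant offers 28.056, keeping 51.944.

51.94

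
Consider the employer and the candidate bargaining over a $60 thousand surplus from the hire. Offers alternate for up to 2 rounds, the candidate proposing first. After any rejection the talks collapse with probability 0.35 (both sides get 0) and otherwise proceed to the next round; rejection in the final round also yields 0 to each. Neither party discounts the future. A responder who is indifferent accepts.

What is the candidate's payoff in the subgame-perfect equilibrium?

21

Round 2 (the employer proposes): rejection yields 0 for the candidate; the employer offers 0 and keeps 60.
Round 1 (the candidate proposes): rejecting gives the employer an expected 0.65 × 60 = 39. The candidate offers 39 and keeps 60 − 39 = 21.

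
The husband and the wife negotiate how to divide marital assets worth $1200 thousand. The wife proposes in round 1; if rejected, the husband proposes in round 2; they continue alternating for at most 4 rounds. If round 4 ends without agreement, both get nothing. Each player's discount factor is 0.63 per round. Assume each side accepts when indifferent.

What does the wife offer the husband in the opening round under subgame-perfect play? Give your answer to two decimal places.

579.78

Round 4 (the husband proposes): rejection yields 0 for the wife; the husband offers 0 and keeps 1200.
Round 3 (the wife proposes): the husband can get 1200 next round, worth 0.63 × 1200 = 756 now; the wife offers that and keeps 444.
Round 2 (the husband proposes): the wife can get 444 next round, worth 0.63 × 444 = 279.72 now. The husband offers 279.72 and keeps 1200 − 279.72 = 920.28.
Round 1 (the wife proposes): the husband can get 920.28 next round, worth 0.63 × 920.28 = 579.7764 now, so the wife offers 579.7764, keeping 620.2236.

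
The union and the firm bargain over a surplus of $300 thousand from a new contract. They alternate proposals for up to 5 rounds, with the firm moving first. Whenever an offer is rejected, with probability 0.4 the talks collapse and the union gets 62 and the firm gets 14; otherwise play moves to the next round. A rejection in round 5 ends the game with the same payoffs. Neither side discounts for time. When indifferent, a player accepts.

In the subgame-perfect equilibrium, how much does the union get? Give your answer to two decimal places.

Round 5 (the firm proposes): the union gets 62 if talks fail, so the firm offers 62 and keeps 238.
Round 4 (the union proposes): rejecting gives the firm an expected 0.6 × 238 + 0.4 × 14 = 148.4, so the union offers 148.4, keeping 151.6.
Round 3 (the firm proposes): rejecting gives the union an expected 0.6 × 151.6 + 0.4 × 62 = 115.76. The firm offers 115.76 and keeps 300 − 115.76 = 184.24.
Round 2 (the union proposes): rejecting gives the firm an expected 0.6 × 184.24 + 0.4 × 14 = 116.144; the union offers that and keeps 183.856.
Round 1 (the firm proposes): rejecting gives the union an expected 0.6 × 183.856 + 0.4 × 62 = 135.1136, so the firm offers 135.1136, keeping 164.8864.

135.11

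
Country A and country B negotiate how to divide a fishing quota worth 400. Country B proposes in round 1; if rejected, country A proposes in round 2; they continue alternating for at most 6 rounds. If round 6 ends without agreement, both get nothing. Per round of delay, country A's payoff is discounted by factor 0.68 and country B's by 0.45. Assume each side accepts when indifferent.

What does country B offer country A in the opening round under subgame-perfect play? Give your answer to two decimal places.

Round 6 (country A proposes): country B will accept anything ≥ 0, so country A offers 0 and keeps 400.
Round 5 (country B proposes): country A can get 400 next round, worth 0.68 × 400 = 272 now, so country B offers 272, keeping 128.
Round 4 (country A proposes): country B can get 128 next round, worth 0.45 × 128 = 57.6 now; country A offers that and keeps 342.4.
Round 3 (country B proposes): country A can get 342.4 next round, worth 0.68 × 342.4 = 232.832 now; country B offers that and keeps 167.168.
Round 2 (country A proposes): country B can get 167.168 next round, worth 0.45 × 167.168 = 75.2256 now, so country A offers 75.2256, keeping 324.7744.
Round 1 (country B proposes): country A can get 324.7744 next round, worth 0.68 × 324.7744 = 220.846592 now; country B offers that and keeps 179.153408.

220.85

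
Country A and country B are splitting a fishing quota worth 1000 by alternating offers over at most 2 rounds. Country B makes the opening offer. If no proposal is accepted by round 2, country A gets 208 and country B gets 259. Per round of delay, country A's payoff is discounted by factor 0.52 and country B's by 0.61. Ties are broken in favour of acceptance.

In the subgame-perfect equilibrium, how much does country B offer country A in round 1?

Round 2 (country A proposes): country B gets 259 if talks fail, so country A offers 259 and keeps 741.
Round 1 (country B proposes): country A can get 741 next round, worth 0.52 × 741 = 385.32 now. Country B offers 385.32 and keeps 1000 − 385.32 = 614.68.

385.32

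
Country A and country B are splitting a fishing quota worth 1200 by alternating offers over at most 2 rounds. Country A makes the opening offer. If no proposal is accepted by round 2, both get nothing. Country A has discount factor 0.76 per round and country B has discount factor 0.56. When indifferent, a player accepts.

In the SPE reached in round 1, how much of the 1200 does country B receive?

Solve by backward induction from round 2.
Round 2 (country B proposes): rejection yields 0 for country A; country B offers 0 and keeps 1200.
Round 1 (country A proposes): country B can get 1200 next round, worth 0.56 × 1200 = 672 now; country A offers that and keeps 528.

672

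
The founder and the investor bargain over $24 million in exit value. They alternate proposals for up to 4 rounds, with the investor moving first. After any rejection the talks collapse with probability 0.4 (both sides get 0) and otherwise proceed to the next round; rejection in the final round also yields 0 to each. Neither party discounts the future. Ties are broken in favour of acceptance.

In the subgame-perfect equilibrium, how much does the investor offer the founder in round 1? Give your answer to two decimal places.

By backward induction:
Round 4 (the founder proposes): the investor will accept anything ≥ 0, so the founder offers 0 and keeps 24.
Round 3 (the investor proposes): rejecting gives the founder an expected 0.6 × 24 = 14.4; the investor offers that and keeps 9.6.
Round 2 (the founder proposes): rejecting gives the investor an expected 0.6 × 9.6 = 5.76. The founder offers 5.76 and keeps 24 − 5.76 = 18.24.
Round 1 (the investor proposes): rejecting gives the founder an expected 0.6 × 18.24 = 10.944; the investor offers that and keeps 13.056.

10.94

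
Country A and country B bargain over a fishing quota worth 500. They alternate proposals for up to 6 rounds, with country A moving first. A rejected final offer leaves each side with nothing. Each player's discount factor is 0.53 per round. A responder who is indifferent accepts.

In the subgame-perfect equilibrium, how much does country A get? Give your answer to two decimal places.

319.55

Round 6 (country B proposes): country A will accept anything ≥ 0, so country B offers 0 and keeps 500.
Round 5 (country A proposes): country B can get 500 next round, worth 0.53 × 500 = 265 now, so country A offers 265, keeping 235.
Round 4 (country B proposes): country A can get 235 next round, worth 0.53 × 235 = 124.55 now; country B offers that and keeps 375.45.
Round 3 (country A proposes): country B can get 375.45 next round, worth 0.53 × 375.45 = 198.9885 now, so country A offers 198.9885, keeping 301.0115.
Round 2 (country B proposes): country A can get 301.0115 next round, worth 0.53 × 301.0115 = 159.536095 now. Country B offers 159.536095 and keeps 500 − 159.536095 = 340.463905.
Round 1 (country A proposes): country B can get 340.463905 next round, worth 0.53 × 340.463905 = 180.44586965 now, so country A offers 180.44586965, keeping 319.55413035.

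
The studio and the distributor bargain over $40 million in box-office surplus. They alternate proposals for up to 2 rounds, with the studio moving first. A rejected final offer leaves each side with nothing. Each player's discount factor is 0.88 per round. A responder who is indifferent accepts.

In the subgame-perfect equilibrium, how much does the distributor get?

35.2

Round 2 (the distributor proposes): rejection yields 0 for the studio; the distributor offers 0 and keeps 40.
Round 1 (the studio proposes): the distributor can get 40 next round, worth 0.88 × 40 = 35.2 now, so the studio offers 35.2, keeping 4.8.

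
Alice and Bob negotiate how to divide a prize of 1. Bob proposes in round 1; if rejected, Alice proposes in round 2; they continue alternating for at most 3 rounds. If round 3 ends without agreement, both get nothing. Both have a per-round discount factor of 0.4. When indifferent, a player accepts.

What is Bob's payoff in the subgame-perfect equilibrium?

0.76

Work backward from the last round.
Round 3 (Bob proposes): rejection yields 0 for Alice; Bob offers 0 and keeps 1.
Round 2 (Alice proposes): Bob can get 1 next round, worth 0.4 × 1 = 0.4 now. Alice offers 0.4 and keeps 1 − 0.4 = 0.6.
Round 1 (Bob proposes): Alice can get 0.6 next round, worth 0.4 × 0.6 = 0.24 now. Bob offers 0.24 and keeps 1 − 0.24 = 0.76.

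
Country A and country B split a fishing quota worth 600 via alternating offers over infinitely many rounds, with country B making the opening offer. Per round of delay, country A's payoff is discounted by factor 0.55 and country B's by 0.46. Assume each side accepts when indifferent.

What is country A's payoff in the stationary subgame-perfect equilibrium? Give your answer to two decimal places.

238.55

In a stationary SPE each proposer offers the other exactly their discounted continuation value.
If country B keeps x when proposing and country A keeps y when proposing, then x = 600 − 0.55y and y = 600 − 0.46x.
Solving: x = 600(1 − 0.55) / (1 − 0.46·0.55) = 270 / 0.747 ≈ 361.4458.
Country A gets 600 − 361.4458 ≈ 238.5542.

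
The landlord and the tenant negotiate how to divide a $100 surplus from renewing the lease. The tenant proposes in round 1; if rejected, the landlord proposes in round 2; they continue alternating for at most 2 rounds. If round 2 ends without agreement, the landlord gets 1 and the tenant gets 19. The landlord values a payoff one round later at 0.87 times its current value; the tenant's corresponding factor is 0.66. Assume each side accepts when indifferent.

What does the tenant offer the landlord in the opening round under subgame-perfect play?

70.47

Round 2 (the landlord proposes): the tenant gets 19 if talks fail, so the landlord offers 19 and keeps 81.
Round 1 (the tenant proposes): the landlord can get 81 next round, worth 0.87 × 81 = 70.47 now, so the tenant offers 70.47, keeping 29.53.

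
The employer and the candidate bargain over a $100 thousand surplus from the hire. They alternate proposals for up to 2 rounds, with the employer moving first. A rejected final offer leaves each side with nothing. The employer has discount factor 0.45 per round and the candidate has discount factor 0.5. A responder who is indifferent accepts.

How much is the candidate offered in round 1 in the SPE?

50

Solve by backward induction from round 2.
Round 2 (the candidate proposes): the employer will accept anything ≥ 0, so the candidate offers 0 and keeps 100.
Round 1 (the employer proposes): the candidate can get 100 next round, worth 0.5 × 100 = 50 now. The employer offers 50 and keeps 100 − 50 = 50.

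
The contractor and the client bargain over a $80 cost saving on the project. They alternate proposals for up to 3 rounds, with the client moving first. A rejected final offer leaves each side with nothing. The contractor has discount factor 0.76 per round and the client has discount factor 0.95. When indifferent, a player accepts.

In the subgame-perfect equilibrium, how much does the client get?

76.96

Round 3 (the client proposes): the contractor will accept anything ≥ 0, so the client offers 0 and keeps 80.
Round 2 (the contractor proposes): the client can get 80 next round, worth 0.95 × 80 = 76 now; the contractor offers that and keeps 4.
Round 1 (the client proposes): the contractor can get 4 next round, worth 0.76 × 4 = 3.04 now. The client offers 3.04 and keeps 80 − 3.04 = 76.96.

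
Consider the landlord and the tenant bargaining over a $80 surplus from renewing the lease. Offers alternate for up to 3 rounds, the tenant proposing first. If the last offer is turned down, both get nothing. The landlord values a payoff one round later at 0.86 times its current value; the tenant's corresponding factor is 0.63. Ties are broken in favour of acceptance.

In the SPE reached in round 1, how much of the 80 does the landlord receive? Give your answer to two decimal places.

By backward induction:
Round 3 (the tenant proposes): rejection yields 0 for the landlord; the tenant offers 0 and keeps 80.
Round 2 (the landlord proposes): the tenant can get 80 next round, worth 0.63 × 80 = 50.4 now. The landlord offers 50.4 and keeps 80 − 50.4 = 29.6.
Round 1 (the tenant proposes): the landlord can get 29.6 next round, worth 0.86 × 29.6 = 25.456 now; the tenant offers that and keeps 54.544.

25.46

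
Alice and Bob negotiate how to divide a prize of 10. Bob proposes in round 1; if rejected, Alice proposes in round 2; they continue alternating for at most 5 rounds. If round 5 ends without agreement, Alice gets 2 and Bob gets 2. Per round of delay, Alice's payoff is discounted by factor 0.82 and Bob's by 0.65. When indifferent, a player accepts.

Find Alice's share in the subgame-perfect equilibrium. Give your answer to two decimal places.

Solve by backward induction from round 5.
Round 5 (Bob proposes): Alice gets 2 if talks fail, so Bob offers 2 and keeps 8.
Round 4 (Alice proposes): Bob can get 8 next round, worth 0.65 × 8 = 5.2 now; Alice offers that and keeps 4.8.
Round 3 (Bob proposes): Alice can get 4.8 next round, worth 0.82 × 4.8 = 3.936 now; Bob offers that and keeps 6.064.
Round 2 (Alice proposes): Bob can get 6.064 next round, worth 0.65 × 6.064 = 3.9416 now; Alice offers that and keeps 6.0584.
Round 1 (Bob proposes): Alice can get 6.0584 next round, worth 0.82 × 6.0584 = 4.967888 now; Bob offers that and keeps 5.032112.

4.97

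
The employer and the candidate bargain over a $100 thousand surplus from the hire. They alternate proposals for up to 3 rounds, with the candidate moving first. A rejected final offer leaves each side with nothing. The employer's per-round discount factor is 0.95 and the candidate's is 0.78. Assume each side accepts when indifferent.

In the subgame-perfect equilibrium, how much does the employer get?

20.9

Round 3 (the candidate proposes): the employer will accept anything ≥ 0, so the candidate offers 0 and keeps 100.
Round 2 (the employer proposes): the candidate can get 100 next round, worth 0.78 × 100 = 78 now; the employer offers that and keeps 22.
Round 1 (the candidate proposes): the employer can get 22 next round, worth 0.95 × 22 = 20.9 now; the candidate offers that and keeps 79.1.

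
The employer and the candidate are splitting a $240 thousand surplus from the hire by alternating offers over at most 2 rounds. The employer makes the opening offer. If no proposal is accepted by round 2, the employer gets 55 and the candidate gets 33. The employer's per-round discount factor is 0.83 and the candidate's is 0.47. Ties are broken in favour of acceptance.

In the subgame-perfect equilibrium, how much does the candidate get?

By backward induction:
Round 2 (the candidate proposes): the employer gets 55 if talks fail, so the candidate offers 55 and keeps 185.
Round 1 (the employer proposes): the candidate can get 185 next round, worth 0.47 × 185 = 86.95 now. The employer offers 86.95 and keeps 240 − 86.95 = 153.05.

86.95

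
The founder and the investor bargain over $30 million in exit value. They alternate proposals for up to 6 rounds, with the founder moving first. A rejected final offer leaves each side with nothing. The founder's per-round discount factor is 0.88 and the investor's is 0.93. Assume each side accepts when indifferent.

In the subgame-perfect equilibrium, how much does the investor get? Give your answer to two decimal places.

24.77

Round 6 (the investor proposes): the founder will accept anything ≥ 0, so the investor offers 0 and keeps 30.
Round 5 (the founder proposes): the investor can get 30 next round, worth 0.93 × 30 = 27.9 now; the founder offers that and keeps 2.1.
Round 4 (the investor proposes): the founder can get 2.1 next round, worth 0.88 × 2.1 = 1.848 now. The investor offers 1.848 and keeps 30 − 1.848 = 28.152.
Round 3 (the founder proposes): the investor can get 28.152 next round, worth 0.93 × 28.152 = 26.18136 now, so the founder offers 26.18136, keeping 3.81864.
Round 2 (the investor proposes): the founder can get 3.81864 next round, worth 0.88 × 3.81864 = 3.3604032 now, so the investor offers 3.3604032, keeping 26.6395968.
Round 1 (the founder proposes): the investor can get 26.6395968 next round, worth 0.93 × 26.6395968 = 24.774825024 now. The founder offers 24.774825024 and keeps 30 − 24.774825024 = 5.225174976.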